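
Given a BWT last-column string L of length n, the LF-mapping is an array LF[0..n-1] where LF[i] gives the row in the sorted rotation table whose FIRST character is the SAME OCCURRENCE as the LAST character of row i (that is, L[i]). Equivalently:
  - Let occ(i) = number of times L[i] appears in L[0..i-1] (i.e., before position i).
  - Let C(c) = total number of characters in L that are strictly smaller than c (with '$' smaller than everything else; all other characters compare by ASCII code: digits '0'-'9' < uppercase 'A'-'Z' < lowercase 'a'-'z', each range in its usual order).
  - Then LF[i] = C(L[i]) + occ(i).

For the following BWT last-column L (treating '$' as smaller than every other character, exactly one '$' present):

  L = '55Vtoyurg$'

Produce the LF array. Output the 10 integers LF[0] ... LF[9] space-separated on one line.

Char counts: '$':1, '5':2, 'V':1, 'g':1, 'o':1, 'r':1, 't':1, 'u':1, 'y':1
C (first-col start): C('$')=0, C('5')=1, C('V')=3, C('g')=4, C('o')=5, C('r')=6, C('t')=7, C('u')=8, C('y')=9
L[0]='5': occ=0, LF[0]=C('5')+0=1+0=1
L[1]='5': occ=1, LF[1]=C('5')+1=1+1=2
L[2]='V': occ=0, LF[2]=C('V')+0=3+0=3
L[3]='t': occ=0, LF[3]=C('t')+0=7+0=7
L[4]='o': occ=0, LF[4]=C('o')+0=5+0=5
L[5]='y': occ=0, LF[5]=C('y')+0=9+0=9
L[6]='u': occ=0, LF[6]=C('u')+0=8+0=8
L[7]='r': occ=0, LF[7]=C('r')+0=6+0=6
L[8]='g': occ=0, LF[8]=C('g')+0=4+0=4
L[9]='$': occ=0, LF[9]=C('$')+0=0+0=0

Answer: 1 2 3 7 5 9 8 6 4 0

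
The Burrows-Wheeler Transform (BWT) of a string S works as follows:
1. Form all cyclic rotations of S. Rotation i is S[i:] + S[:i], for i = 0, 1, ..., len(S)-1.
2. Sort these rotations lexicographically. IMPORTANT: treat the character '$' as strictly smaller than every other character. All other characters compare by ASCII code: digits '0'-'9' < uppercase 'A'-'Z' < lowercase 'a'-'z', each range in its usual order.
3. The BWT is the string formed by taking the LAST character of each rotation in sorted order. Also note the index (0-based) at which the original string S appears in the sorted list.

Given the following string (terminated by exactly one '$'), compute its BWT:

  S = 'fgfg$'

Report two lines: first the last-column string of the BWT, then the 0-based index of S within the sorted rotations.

All 5 rotations (rotation i = S[i:]+S[:i]):
  rot[0] = fgfg$
  rot[1] = gfg$f
  rot[2] = fg$fg
  rot[3] = g$fgf
  rot[4] = $fgfg
Sorted (with $ < everything):
  sorted[0] = $fgfg  (last char: 'g')
  sorted[1] = fg$fg  (last char: 'g')
  sorted[2] = fgfg$  (last char: '$')
  sorted[3] = g$fgf  (last char: 'f')
  sorted[4] = gfg$f  (last char: 'f')
Last column: gg$ff
Original string S is at sorted index 2

Answer: gg$ff
2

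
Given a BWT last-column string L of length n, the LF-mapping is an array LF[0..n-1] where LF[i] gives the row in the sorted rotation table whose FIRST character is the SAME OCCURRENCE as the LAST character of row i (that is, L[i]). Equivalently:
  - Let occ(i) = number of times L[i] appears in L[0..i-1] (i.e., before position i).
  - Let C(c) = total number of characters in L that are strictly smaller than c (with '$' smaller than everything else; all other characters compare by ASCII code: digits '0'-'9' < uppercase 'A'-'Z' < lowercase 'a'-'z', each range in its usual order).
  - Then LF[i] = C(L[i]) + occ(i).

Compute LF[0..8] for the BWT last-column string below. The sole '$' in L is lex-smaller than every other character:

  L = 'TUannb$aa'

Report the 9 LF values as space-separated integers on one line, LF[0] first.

Char counts: '$':1, 'T':1, 'U':1, 'a':3, 'b':1, 'n':2
C (first-col start): C('$')=0, C('T')=1, C('U')=2, C('a')=3, C('b')=6, C('n')=7
L[0]='T': occ=0, LF[0]=C('T')+0=1+0=1
L[1]='U': occ=0, LF[1]=C('U')+0=2+0=2
L[2]='a': occ=0, LF[2]=C('a')+0=3+0=3
L[3]='n': occ=0, LF[3]=C('n')+0=7+0=7
L[4]='n': occ=1, LF[4]=C('n')+1=7+1=8
L[5]='b': occ=0, LF[5]=C('b')+0=6+0=6
L[6]='$': occ=0, LF[6]=C('$')+0=0+0=0
L[7]='a': occ=1, LF[7]=C('a')+1=3+1=4
L[8]='a': occ=2, LF[8]=C('a')+2=3+2=5

Answer: 1 2 3 7 8 6 0 4 5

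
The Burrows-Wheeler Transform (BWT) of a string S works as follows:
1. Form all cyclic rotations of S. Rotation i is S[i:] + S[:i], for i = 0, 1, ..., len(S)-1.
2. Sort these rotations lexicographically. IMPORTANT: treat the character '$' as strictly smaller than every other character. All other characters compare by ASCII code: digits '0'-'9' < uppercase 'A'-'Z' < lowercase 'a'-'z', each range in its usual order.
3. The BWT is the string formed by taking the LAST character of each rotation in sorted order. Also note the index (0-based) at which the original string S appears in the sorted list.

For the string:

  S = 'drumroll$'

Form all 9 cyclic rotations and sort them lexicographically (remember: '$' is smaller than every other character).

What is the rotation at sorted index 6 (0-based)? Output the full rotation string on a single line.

All 9 rotations (rotation i = S[i:]+S[:i]):
  rot[0] = drumroll$
  rot[1] = rumroll$d
  rot[2] = umroll$dr
  rot[3] = mroll$dru
  rot[4] = roll$drum
  rot[5] = oll$drumr
  rot[6] = ll$drumro
  rot[7] = l$drumrol
  rot[8] = $drumroll
Sorted (with $ < everything):
  sorted[0] = $drumroll
  sorted[1] = drumroll$
  sorted[2] = l$drumrol
  sorted[3] = ll$drumro
  sorted[4] = mroll$dru
  sorted[5] = oll$drumr
  sorted[6] = roll$drum
  sorted[7] = rumroll$d
  sorted[8] = umroll$dr
sorted[6] = roll$drum

Answer: roll$drum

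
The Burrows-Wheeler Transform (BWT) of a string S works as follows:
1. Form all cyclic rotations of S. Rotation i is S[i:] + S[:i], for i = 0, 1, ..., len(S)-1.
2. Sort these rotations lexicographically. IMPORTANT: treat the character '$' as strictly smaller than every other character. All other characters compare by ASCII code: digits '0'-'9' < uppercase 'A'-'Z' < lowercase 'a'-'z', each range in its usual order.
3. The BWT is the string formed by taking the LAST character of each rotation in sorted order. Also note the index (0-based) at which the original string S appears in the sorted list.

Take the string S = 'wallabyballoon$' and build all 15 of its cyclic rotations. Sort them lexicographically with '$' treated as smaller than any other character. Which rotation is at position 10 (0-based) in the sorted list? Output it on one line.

All 15 rotations (rotation i = S[i:]+S[:i]):
  rot[0] = wallabyballoon$
  rot[1] = allabyballoon$w
  rot[2] = llabyballoon$wa
  rot[3] = labyballoon$wal
  rot[4] = abyballoon$wall
  rot[5] = byballoon$walla
  rot[6] = yballoon$wallab
  rot[7] = balloon$wallaby
  rot[8] = alloon$wallabyb
  rot[9] = lloon$wallabyba
  rot[10] = loon$wallabybal
  rot[11] = oon$wallabyball
  rot[12] = on$wallabyballo
  rot[13] = n$wallabyballoo
  rot[14] = $wallabyballoon
Sorted (with $ < everything):
  sorted[0] = $wallabyballoon
  sorted[1] = abyballoon$wall
  sorted[2] = allabyballoon$w
  sorted[3] = alloon$wallabyb
  sorted[4] = balloon$wallaby
  sorted[5] = byballoon$walla
  sorted[6] = labyballoon$wal
  sorted[7] = llabyballoon$wa
  sorted[8] = lloon$wallabyba
  sorted[9] = loon$wallabybal
  sorted[10] = n$wallabyballoo
  sorted[11] = on$wallabyballo
  sorted[12] = oon$wallabyball
  sorted[13] = wallabyballoon$
  sorted[14] = yballoon$wallab
sorted[10] = n$wallabyballoo

Answer: n$wallabyballoo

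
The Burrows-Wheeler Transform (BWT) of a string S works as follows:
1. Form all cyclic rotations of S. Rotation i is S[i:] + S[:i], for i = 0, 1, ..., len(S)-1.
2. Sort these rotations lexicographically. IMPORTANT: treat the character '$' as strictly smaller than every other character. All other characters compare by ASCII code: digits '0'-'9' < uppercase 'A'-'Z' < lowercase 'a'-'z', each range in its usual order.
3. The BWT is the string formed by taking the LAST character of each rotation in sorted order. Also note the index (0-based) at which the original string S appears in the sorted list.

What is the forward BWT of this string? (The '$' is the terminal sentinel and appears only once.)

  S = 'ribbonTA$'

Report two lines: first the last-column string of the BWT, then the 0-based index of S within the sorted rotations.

All 9 rotations (rotation i = S[i:]+S[:i]):
  rot[0] = ribbonTA$
  rot[1] = ibbonTA$r
  rot[2] = bbonTA$ri
  rot[3] = bonTA$rib
  rot[4] = onTA$ribb
  rot[5] = nTA$ribbo
  rot[6] = TA$ribbon
  rot[7] = A$ribbonT
  rot[8] = $ribbonTA
Sorted (with $ < everything):
  sorted[0] = $ribbonTA  (last char: 'A')
  sorted[1] = A$ribbonT  (last char: 'T')
  sorted[2] = TA$ribbon  (last char: 'n')
  sorted[3] = bbonTA$ri  (last char: 'i')
  sorted[4] = bonTA$rib  (last char: 'b')
  sorted[5] = ibbonTA$r  (last char: 'r')
  sorted[6] = nTA$ribbo  (last char: 'o')
  sorted[7] = onTA$ribb  (last char: 'b')
  sorted[8] = ribbonTA$  (last char: '$')
Last column: ATnibrob$
Original string S is at sorted index 8

Answer: ATnibrob$
8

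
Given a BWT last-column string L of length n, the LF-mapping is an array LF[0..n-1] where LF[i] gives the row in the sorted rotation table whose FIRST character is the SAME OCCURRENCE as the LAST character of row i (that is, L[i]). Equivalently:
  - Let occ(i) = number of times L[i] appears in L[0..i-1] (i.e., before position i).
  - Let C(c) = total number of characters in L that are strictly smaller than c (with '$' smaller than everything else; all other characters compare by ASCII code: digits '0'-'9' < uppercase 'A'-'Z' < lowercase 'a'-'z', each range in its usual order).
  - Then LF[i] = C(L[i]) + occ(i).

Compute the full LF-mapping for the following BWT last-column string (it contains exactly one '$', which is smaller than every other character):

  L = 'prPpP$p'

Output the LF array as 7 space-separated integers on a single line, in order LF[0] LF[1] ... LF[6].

Answer: 3 6 1 4 2 0 5

Derivation:
Char counts: '$':1, 'P':2, 'p':3, 'r':1
C (first-col start): C('$')=0, C('P')=1, C('p')=3, C('r')=6
L[0]='p': occ=0, LF[0]=C('p')+0=3+0=3
L[1]='r': occ=0, LF[1]=C('r')+0=6+0=6
L[2]='P': occ=0, LF[2]=C('P')+0=1+0=1
L[3]='p': occ=1, LF[3]=C('p')+1=3+1=4
L[4]='P': occ=1, LF[4]=C('P')+1=1+1=2
L[5]='$': occ=0, LF[5]=C('$')+0=0+0=0
L[6]='p': occ=2, LF[6]=C('p')+2=3+2=5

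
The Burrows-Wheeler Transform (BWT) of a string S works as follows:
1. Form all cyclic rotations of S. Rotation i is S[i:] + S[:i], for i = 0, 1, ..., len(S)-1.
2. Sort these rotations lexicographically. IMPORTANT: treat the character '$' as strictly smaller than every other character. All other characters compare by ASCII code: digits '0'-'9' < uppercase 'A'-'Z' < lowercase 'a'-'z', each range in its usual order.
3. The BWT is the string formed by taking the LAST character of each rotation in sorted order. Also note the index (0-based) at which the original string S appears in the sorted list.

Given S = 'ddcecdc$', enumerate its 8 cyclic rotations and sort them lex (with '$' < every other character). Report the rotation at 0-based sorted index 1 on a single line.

Answer: c$ddcecd

Derivation:
All 8 rotations (rotation i = S[i:]+S[:i]):
  rot[0] = ddcecdc$
  rot[1] = dcecdc$d
  rot[2] = cecdc$dd
  rot[3] = ecdc$ddc
  rot[4] = cdc$ddce
  rot[5] = dc$ddcec
  rot[6] = c$ddcecd
  rot[7] = $ddcecdc
Sorted (with $ < everything):
  sorted[0] = $ddcecdc
  sorted[1] = c$ddcecd
  sorted[2] = cdc$ddce
  sorted[3] = cecdc$dd
  sorted[4] = dc$ddcec
  sorted[5] = dcecdc$d
  sorted[6] = ddcecdc$
  sorted[7] = ecdc$ddc
sorted[1] = c$ddcecd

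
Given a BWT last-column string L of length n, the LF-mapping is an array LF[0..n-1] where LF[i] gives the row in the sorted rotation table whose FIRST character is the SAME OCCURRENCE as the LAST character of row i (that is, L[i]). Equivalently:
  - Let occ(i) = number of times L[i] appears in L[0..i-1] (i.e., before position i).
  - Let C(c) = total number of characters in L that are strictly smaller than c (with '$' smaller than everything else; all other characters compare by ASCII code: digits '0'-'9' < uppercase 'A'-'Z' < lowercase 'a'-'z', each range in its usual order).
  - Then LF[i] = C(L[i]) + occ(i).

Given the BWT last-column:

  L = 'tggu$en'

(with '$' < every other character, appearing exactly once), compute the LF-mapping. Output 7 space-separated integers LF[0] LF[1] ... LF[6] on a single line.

Char counts: '$':1, 'e':1, 'g':2, 'n':1, 't':1, 'u':1
C (first-col start): C('$')=0, C('e')=1, C('g')=2, C('n')=4, C('t')=5, C('u')=6
L[0]='t': occ=0, LF[0]=C('t')+0=5+0=5
L[1]='g': occ=0, LF[1]=C('g')+0=2+0=2
L[2]='g': occ=1, LF[2]=C('g')+1=2+1=3
L[3]='u': occ=0, LF[3]=C('u')+0=6+0=6
L[4]='$': occ=0, LF[4]=C('$')+0=0+0=0
L[5]='e': occ=0, LF[5]=C('e')+0=1+0=1
L[6]='n': occ=0, LF[6]=C('n')+0=4+0=4

Answer: 5 2 3 6 0 1 4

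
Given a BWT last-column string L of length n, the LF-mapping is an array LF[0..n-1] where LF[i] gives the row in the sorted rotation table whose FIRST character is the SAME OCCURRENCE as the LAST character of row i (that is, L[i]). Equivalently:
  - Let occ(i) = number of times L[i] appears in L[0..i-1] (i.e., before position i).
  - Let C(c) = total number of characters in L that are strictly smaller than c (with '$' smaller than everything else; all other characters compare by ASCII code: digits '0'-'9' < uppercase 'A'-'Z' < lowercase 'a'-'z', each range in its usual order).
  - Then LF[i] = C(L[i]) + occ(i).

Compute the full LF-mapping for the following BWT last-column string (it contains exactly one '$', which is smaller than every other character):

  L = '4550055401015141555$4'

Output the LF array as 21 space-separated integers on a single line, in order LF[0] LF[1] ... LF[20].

Char counts: '$':1, '0':4, '1':4, '4':4, '5':8
C (first-col start): C('$')=0, C('0')=1, C('1')=5, C('4')=9, C('5')=13
L[0]='4': occ=0, LF[0]=C('4')+0=9+0=9
L[1]='5': occ=0, LF[1]=C('5')+0=13+0=13
L[2]='5': occ=1, LF[2]=C('5')+1=13+1=14
L[3]='0': occ=0, LF[3]=C('0')+0=1+0=1
L[4]='0': occ=1, LF[4]=C('0')+1=1+1=2
L[5]='5': occ=2, LF[5]=C('5')+2=13+2=15
L[6]='5': occ=3, LF[6]=C('5')+3=13+3=16
L[7]='4': occ=1, LF[7]=C('4')+1=9+1=10
L[8]='0': occ=2, LF[8]=C('0')+2=1+2=3
L[9]='1': occ=0, LF[9]=C('1')+0=5+0=5
L[10]='0': occ=3, LF[10]=C('0')+3=1+3=4
L[11]='1': occ=1, LF[11]=C('1')+1=5+1=6
L[12]='5': occ=4, LF[12]=C('5')+4=13+4=17
L[13]='1': occ=2, LF[13]=C('1')+2=5+2=7
L[14]='4': occ=2, LF[14]=C('4')+2=9+2=11
L[15]='1': occ=3, LF[15]=C('1')+3=5+3=8
L[16]='5': occ=5, LF[16]=C('5')+5=13+5=18
L[17]='5': occ=6, LF[17]=C('5')+6=13+6=19
L[18]='5': occ=7, LF[18]=C('5')+7=13+7=20
L[19]='$': occ=0, LF[19]=C('$')+0=0+0=0
L[20]='4': occ=3, LF[20]=C('4')+3=9+3=12

Answer: 9 13 14 1 2 15 16 10 3 5 4 6 17 7 11 8 18 19 20 0 12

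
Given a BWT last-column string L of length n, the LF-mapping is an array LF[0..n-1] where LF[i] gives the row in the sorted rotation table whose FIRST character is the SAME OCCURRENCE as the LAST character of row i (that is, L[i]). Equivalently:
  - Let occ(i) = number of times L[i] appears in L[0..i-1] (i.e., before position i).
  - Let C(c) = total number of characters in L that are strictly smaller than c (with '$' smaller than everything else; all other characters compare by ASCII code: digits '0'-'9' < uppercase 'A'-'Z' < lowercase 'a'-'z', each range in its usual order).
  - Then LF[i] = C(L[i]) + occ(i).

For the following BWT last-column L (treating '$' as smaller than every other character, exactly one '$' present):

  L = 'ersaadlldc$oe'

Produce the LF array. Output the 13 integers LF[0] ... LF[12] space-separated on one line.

Answer: 6 11 12 1 2 4 8 9 5 3 0 10 7

Derivation:
Char counts: '$':1, 'a':2, 'c':1, 'd':2, 'e':2, 'l':2, 'o':1, 'r':1, 's':1
C (first-col start): C('$')=0, C('a')=1, C('c')=3, C('d')=4, C('e')=6, C('l')=8, C('o')=10, C('r')=11, C('s')=12
L[0]='e': occ=0, LF[0]=C('e')+0=6+0=6
L[1]='r': occ=0, LF[1]=C('r')+0=11+0=11
L[2]='s': occ=0, LF[2]=C('s')+0=12+0=12
L[3]='a': occ=0, LF[3]=C('a')+0=1+0=1
L[4]='a': occ=1, LF[4]=C('a')+1=1+1=2
L[5]='d': occ=0, LF[5]=C('d')+0=4+0=4
L[6]='l': occ=0, LF[6]=C('l')+0=8+0=8
L[7]='l': occ=1, LF[7]=C('l')+1=8+1=9
L[8]='d': occ=1, LF[8]=C('d')+1=4+1=5
L[9]='c': occ=0, LF[9]=C('c')+0=3+0=3
L[10]='$': occ=0, LF[10]=C('$')+0=0+0=0
L[11]='o': occ=0, LF[11]=C('o')+0=10+0=10
L[12]='e': occ=1, LF[12]=C('e')+1=6+1=7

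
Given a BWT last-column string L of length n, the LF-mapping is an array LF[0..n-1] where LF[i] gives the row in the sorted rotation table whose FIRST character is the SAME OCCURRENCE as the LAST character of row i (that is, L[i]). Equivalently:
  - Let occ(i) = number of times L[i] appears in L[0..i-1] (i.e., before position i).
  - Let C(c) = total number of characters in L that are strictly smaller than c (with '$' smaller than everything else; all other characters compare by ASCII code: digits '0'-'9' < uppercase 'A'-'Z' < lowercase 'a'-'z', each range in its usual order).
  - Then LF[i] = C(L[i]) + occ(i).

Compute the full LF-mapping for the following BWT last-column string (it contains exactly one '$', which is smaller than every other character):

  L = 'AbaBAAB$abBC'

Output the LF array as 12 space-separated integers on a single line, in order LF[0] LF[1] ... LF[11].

Answer: 1 10 8 4 2 3 5 0 9 11 6 7

Derivation:
Char counts: '$':1, 'A':3, 'B':3, 'C':1, 'a':2, 'b':2
C (first-col start): C('$')=0, C('A')=1, C('B')=4, C('C')=7, C('a')=8, C('b')=10
L[0]='A': occ=0, LF[0]=C('A')+0=1+0=1
L[1]='b': occ=0, LF[1]=C('b')+0=10+0=10
L[2]='a': occ=0, LF[2]=C('a')+0=8+0=8
L[3]='B': occ=0, LF[3]=C('B')+0=4+0=4
L[4]='A': occ=1, LF[4]=C('A')+1=1+1=2
L[5]='A': occ=2, LF[5]=C('A')+2=1+2=3
L[6]='B': occ=1, LF[6]=C('B')+1=4+1=5
L[7]='$': occ=0, LF[7]=C('$')+0=0+0=0
L[8]='a': occ=1, LF[8]=C('a')+1=8+1=9
L[9]='b': occ=1, LF[9]=C('b')+1=10+1=11
L[10]='B': occ=2, LF[10]=C('B')+2=4+2=6
L[11]='C': occ=0, LF[11]=C('C')+0=7+0=7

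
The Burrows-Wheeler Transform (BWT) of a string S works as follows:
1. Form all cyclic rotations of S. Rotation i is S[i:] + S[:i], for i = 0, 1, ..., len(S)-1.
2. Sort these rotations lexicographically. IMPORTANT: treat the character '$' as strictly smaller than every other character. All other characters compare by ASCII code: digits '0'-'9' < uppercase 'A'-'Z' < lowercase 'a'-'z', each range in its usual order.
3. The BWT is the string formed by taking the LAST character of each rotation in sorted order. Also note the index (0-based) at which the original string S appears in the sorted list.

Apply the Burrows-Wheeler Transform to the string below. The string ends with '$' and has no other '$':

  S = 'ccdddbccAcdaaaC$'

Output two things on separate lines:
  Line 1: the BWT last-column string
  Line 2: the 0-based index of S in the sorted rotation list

Answer: Ccaaaddcb$Accddc
9

Derivation:
All 16 rotations (rotation i = S[i:]+S[:i]):
  rot[0] = ccdddbccAcdaaaC$
  rot[1] = cdddbccAcdaaaC$c
  rot[2] = dddbccAcdaaaC$cc
  rot[3] = ddbccAcdaaaC$ccd
  rot[4] = dbccAcdaaaC$ccdd
  rot[5] = bccAcdaaaC$ccddd
  rot[6] = ccAcdaaaC$ccdddb
  rot[7] = cAcdaaaC$ccdddbc
  rot[8] = AcdaaaC$ccdddbcc
  rot[9] = cdaaaC$ccdddbccA
  rot[10] = daaaC$ccdddbccAc
  rot[11] = aaaC$ccdddbccAcd
  rot[12] = aaC$ccdddbccAcda
  rot[13] = aC$ccdddbccAcdaa
  rot[14] = C$ccdddbccAcdaaa
  rot[15] = $ccdddbccAcdaaaC
Sorted (with $ < everything):
  sorted[0] = $ccdddbccAcdaaaC  (last char: 'C')
  sorted[1] = AcdaaaC$ccdddbcc  (last char: 'c')
  sorted[2] = C$ccdddbccAcdaaa  (last char: 'a')
  sorted[3] = aC$ccdddbccAcdaa  (last char: 'a')
  sorted[4] = aaC$ccdddbccAcda  (last char: 'a')
  sorted[5] = aaaC$ccdddbccAcd  (last char: 'd')
  sorted[6] = bccAcdaaaC$ccddd  (last char: 'd')
  sorted[7] = cAcdaaaC$ccdddbc  (last char: 'c')
  sorted[8] = ccAcdaaaC$ccdddb  (last char: 'b')
  sorted[9] = ccdddbccAcdaaaC$  (last char: '$')
  sorted[10] = cdaaaC$ccdddbccA  (last char: 'A')
  sorted[11] = cdddbccAcdaaaC$c  (last char: 'c')
  sorted[12] = daaaC$ccdddbccAc  (last char: 'c')
  sorted[13] = dbccAcdaaaC$ccdd  (last char: 'd')
  sorted[14] = ddbccAcdaaaC$ccd  (last char: 'd')
  sorted[15] = dddbccAcdaaaC$cc  (last char: 'c')
Last column: Ccaaaddcb$Accddc
Original string S is at sorted index 9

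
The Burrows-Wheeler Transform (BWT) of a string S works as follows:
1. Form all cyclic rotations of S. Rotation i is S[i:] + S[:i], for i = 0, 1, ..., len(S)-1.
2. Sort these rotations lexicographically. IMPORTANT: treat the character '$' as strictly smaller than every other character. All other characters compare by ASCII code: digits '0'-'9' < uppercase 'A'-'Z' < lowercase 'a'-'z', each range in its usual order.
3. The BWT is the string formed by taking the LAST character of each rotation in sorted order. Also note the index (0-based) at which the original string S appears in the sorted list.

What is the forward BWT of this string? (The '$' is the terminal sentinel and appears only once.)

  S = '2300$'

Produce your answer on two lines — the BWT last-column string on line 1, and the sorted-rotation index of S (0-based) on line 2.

Answer: 003$2
3

Derivation:
All 5 rotations (rotation i = S[i:]+S[:i]):
  rot[0] = 2300$
  rot[1] = 300$2
  rot[2] = 00$23
  rot[3] = 0$230
  rot[4] = $2300
Sorted (with $ < everything):
  sorted[0] = $2300  (last char: '0')
  sorted[1] = 0$230  (last char: '0')
  sorted[2] = 00$23  (last char: '3')
  sorted[3] = 2300$  (last char: '$')
  sorted[4] = 300$2  (last char: '2')
Last column: 003$2
Original string S is at sorted index 3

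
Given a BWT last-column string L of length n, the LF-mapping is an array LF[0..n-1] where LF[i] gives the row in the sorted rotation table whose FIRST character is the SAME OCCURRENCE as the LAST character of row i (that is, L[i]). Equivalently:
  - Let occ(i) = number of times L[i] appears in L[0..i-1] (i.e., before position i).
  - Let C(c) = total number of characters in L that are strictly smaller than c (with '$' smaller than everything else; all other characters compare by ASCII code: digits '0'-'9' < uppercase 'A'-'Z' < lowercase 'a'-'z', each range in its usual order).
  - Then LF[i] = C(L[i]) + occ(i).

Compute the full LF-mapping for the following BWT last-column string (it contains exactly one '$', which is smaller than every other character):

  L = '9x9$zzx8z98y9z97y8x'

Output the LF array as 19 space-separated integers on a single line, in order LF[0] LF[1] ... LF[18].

Char counts: '$':1, '7':1, '8':3, '9':5, 'x':3, 'y':2, 'z':4
C (first-col start): C('$')=0, C('7')=1, C('8')=2, C('9')=5, C('x')=10, C('y')=13, C('z')=15
L[0]='9': occ=0, LF[0]=C('9')+0=5+0=5
L[1]='x': occ=0, LF[1]=C('x')+0=10+0=10
L[2]='9': occ=1, LF[2]=C('9')+1=5+1=6
L[3]='$': occ=0, LF[3]=C('$')+0=0+0=0
L[4]='z': occ=0, LF[4]=C('z')+0=15+0=15
L[5]='z': occ=1, LF[5]=C('z')+1=15+1=16
L[6]='x': occ=1, LF[6]=C('x')+1=10+1=11
L[7]='8': occ=0, LF[7]=C('8')+0=2+0=2
L[8]='z': occ=2, LF[8]=C('z')+2=15+2=17
L[9]='9': occ=2, LF[9]=C('9')+2=5+2=7
L[10]='8': occ=1, LF[10]=C('8')+1=2+1=3
L[11]='y': occ=0, LF[11]=C('y')+0=13+0=13
L[12]='9': occ=3, LF[12]=C('9')+3=5+3=8
L[13]='z': occ=3, LF[13]=C('z')+3=15+3=18
L[14]='9': occ=4, LF[14]=C('9')+4=5+4=9
L[15]='7': occ=0, LF[15]=C('7')+0=1+0=1
L[16]='y': occ=1, LF[16]=C('y')+1=13+1=14
L[17]='8': occ=2, LF[17]=C('8')+2=2+2=4
L[18]='x': occ=2, LF[18]=C('x')+2=10+2=12

Answer: 5 10 6 0 15 16 11 2 17 7 3 13 8 18 9 1 14 4 12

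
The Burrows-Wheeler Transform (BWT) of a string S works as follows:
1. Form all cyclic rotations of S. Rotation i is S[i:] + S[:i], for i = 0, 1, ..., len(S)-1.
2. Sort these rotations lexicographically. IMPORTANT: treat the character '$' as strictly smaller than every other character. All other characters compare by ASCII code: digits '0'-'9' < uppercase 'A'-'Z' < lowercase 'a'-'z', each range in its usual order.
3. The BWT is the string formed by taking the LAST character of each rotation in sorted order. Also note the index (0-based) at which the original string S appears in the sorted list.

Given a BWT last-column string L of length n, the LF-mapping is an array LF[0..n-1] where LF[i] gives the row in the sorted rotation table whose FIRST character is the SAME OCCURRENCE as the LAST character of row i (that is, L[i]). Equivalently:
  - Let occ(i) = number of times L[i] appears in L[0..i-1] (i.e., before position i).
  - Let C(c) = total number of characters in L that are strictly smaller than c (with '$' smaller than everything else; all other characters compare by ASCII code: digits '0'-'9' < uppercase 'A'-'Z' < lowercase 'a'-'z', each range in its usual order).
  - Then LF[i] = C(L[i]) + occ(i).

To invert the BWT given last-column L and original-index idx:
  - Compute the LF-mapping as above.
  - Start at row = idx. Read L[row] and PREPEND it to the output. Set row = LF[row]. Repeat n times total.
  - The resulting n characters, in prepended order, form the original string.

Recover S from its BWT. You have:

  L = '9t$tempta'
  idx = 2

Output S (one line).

LF mapping: 1 6 0 7 3 4 5 8 2
Walk LF starting at row 2, prepending L[row]:
  step 1: row=2, L[2]='$', prepend. Next row=LF[2]=0
  step 2: row=0, L[0]='9', prepend. Next row=LF[0]=1
  step 3: row=1, L[1]='t', prepend. Next row=LF[1]=6
  step 4: row=6, L[6]='p', prepend. Next row=LF[6]=5
  step 5: row=5, L[5]='m', prepend. Next row=LF[5]=4
  step 6: row=4, L[4]='e', prepend. Next row=LF[4]=3
  step 7: row=3, L[3]='t', prepend. Next row=LF[3]=7
  step 8: row=7, L[7]='t', prepend. Next row=LF[7]=8
  step 9: row=8, L[8]='a', prepend. Next row=LF[8]=2
Reversed output: attempt9$

Answer: attempt9$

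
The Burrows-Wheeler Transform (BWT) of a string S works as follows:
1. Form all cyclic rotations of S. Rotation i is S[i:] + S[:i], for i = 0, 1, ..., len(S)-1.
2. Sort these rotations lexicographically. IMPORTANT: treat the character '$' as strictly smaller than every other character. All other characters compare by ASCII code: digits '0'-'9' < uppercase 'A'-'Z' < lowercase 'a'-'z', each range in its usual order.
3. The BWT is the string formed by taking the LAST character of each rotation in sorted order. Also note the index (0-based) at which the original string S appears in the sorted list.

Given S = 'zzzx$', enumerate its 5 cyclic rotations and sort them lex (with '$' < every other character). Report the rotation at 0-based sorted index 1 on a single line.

Answer: x$zzz

Derivation:
All 5 rotations (rotation i = S[i:]+S[:i]):
  rot[0] = zzzx$
  rot[1] = zzx$z
  rot[2] = zx$zz
  rot[3] = x$zzz
  rot[4] = $zzzx
Sorted (with $ < everything):
  sorted[0] = $zzzx
  sorted[1] = x$zzz
  sorted[2] = zx$zz
  sorted[3] = zzx$z
  sorted[4] = zzzx$
sorted[1] = x$zzz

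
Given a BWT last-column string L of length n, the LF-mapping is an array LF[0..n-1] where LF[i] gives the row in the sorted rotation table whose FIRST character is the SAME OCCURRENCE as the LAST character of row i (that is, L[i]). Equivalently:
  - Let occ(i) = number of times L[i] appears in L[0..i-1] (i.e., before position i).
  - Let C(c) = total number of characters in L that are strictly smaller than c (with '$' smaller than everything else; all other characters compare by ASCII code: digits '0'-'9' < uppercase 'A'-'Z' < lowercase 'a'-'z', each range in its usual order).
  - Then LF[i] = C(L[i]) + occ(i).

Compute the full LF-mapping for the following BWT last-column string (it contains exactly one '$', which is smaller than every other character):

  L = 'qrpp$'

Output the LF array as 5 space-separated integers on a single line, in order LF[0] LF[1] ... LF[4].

Char counts: '$':1, 'p':2, 'q':1, 'r':1
C (first-col start): C('$')=0, C('p')=1, C('q')=3, C('r')=4
L[0]='q': occ=0, LF[0]=C('q')+0=3+0=3
L[1]='r': occ=0, LF[1]=C('r')+0=4+0=4
L[2]='p': occ=0, LF[2]=C('p')+0=1+0=1
L[3]='p': occ=1, LF[3]=C('p')+1=1+1=2
L[4]='$': occ=0, LF[4]=C('$')+0=0+0=0

Answer: 3 4 1 2 0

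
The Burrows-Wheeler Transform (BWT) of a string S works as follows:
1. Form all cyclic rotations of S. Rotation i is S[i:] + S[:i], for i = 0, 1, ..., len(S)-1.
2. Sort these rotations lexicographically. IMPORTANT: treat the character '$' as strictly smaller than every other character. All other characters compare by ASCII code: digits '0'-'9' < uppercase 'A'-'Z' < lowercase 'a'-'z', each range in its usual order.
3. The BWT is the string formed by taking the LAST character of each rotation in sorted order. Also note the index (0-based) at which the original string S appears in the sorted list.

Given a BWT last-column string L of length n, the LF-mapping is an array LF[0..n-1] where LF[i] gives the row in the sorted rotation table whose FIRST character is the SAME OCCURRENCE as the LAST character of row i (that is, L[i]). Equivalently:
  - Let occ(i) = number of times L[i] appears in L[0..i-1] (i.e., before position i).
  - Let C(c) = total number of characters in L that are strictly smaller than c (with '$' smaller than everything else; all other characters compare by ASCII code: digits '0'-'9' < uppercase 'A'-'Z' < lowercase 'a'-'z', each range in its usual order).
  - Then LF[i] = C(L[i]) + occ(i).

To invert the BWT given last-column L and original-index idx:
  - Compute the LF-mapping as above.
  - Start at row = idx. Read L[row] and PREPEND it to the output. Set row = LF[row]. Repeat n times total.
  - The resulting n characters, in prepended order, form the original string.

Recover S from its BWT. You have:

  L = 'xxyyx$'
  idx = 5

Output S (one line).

Answer: yxyxx$

Derivation:
LF mapping: 1 2 4 5 3 0
Walk LF starting at row 5, prepending L[row]:
  step 1: row=5, L[5]='$', prepend. Next row=LF[5]=0
  step 2: row=0, L[0]='x', prepend. Next row=LF[0]=1
  step 3: row=1, L[1]='x', prepend. Next row=LF[1]=2
  step 4: row=2, L[2]='y', prepend. Next row=LF[2]=4
  step 5: row=4, L[4]='x', prepend. Next row=LF[4]=3
  step 6: row=3, L[3]='y', prepend. Next row=LF[3]=5
Reversed output: yxyxx$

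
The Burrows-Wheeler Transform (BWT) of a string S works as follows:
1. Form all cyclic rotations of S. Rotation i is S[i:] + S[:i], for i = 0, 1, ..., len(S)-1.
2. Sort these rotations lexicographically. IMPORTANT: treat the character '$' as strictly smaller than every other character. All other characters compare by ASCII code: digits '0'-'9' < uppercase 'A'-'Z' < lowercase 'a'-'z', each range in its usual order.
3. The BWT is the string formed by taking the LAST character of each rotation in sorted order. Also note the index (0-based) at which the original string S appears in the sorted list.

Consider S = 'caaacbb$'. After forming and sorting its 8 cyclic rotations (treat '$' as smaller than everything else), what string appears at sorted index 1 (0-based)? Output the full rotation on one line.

Answer: aaacbb$c

Derivation:
All 8 rotations (rotation i = S[i:]+S[:i]):
  rot[0] = caaacbb$
  rot[1] = aaacbb$c
  rot[2] = aacbb$ca
  rot[3] = acbb$caa
  rot[4] = cbb$caaa
  rot[5] = bb$caaac
  rot[6] = b$caaacb
  rot[7] = $caaacbb
Sorted (with $ < everything):
  sorted[0] = $caaacbb
  sorted[1] = aaacbb$c
  sorted[2] = aacbb$ca
  sorted[3] = acbb$caa
  sorted[4] = b$caaacb
  sorted[5] = bb$caaac
  sorted[6] = caaacbb$
  sorted[7] = cbb$caaa
sorted[1] = aaacbb$c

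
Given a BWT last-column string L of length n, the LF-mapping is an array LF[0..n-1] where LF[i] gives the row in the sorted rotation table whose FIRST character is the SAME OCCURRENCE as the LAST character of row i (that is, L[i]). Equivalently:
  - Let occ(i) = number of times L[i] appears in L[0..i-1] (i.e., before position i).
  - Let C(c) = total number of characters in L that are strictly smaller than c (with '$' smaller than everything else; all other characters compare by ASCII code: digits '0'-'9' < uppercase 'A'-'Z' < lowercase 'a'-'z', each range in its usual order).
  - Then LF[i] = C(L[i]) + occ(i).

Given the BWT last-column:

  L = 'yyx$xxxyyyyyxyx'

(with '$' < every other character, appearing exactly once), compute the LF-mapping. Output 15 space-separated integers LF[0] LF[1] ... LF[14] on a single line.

Char counts: '$':1, 'x':6, 'y':8
C (first-col start): C('$')=0, C('x')=1, C('y')=7
L[0]='y': occ=0, LF[0]=C('y')+0=7+0=7
L[1]='y': occ=1, LF[1]=C('y')+1=7+1=8
L[2]='x': occ=0, LF[2]=C('x')+0=1+0=1
L[3]='$': occ=0, LF[3]=C('$')+0=0+0=0
L[4]='x': occ=1, LF[4]=C('x')+1=1+1=2
L[5]='x': occ=2, LF[5]=C('x')+2=1+2=3
L[6]='x': occ=3, LF[6]=C('x')+3=1+3=4
L[7]='y': occ=2, LF[7]=C('y')+2=7+2=9
L[8]='y': occ=3, LF[8]=C('y')+3=7+3=10
L[9]='y': occ=4, LF[9]=C('y')+4=7+4=11
L[10]='y': occ=5, LF[10]=C('y')+5=7+5=12
L[11]='y': occ=6, LF[11]=C('y')+6=7+6=13
L[12]='x': occ=4, LF[12]=C('x')+4=1+4=5
L[13]='y': occ=7, LF[13]=C('y')+7=7+7=14
L[14]='x': occ=5, LF[14]=C('x')+5=1+5=6

Answer: 7 8 1 0 2 3 4 9 10 11 12 13 5 14 6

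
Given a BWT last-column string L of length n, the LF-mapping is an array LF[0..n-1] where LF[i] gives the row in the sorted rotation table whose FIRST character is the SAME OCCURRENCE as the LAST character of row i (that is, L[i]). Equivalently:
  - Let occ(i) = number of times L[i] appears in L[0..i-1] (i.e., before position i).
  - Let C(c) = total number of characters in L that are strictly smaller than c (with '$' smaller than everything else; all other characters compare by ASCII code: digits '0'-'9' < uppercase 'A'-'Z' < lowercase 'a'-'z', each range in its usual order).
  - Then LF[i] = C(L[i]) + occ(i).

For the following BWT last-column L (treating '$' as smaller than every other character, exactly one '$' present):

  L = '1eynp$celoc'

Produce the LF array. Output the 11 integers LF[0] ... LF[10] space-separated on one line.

Answer: 1 4 10 7 9 0 2 5 6 8 3

Derivation:
Char counts: '$':1, '1':1, 'c':2, 'e':2, 'l':1, 'n':1, 'o':1, 'p':1, 'y':1
C (first-col start): C('$')=0, C('1')=1, C('c')=2, C('e')=4, C('l')=6, C('n')=7, C('o')=8, C('p')=9, C('y')=10
L[0]='1': occ=0, LF[0]=C('1')+0=1+0=1
L[1]='e': occ=0, LF[1]=C('e')+0=4+0=4
L[2]='y': occ=0, LF[2]=C('y')+0=10+0=10
L[3]='n': occ=0, LF[3]=C('n')+0=7+0=7
L[4]='p': occ=0, LF[4]=C('p')+0=9+0=9
L[5]='$': occ=0, LF[5]=C('$')+0=0+0=0
L[6]='c': occ=0, LF[6]=C('c')+0=2+0=2
L[7]='e': occ=1, LF[7]=C('e')+1=4+1=5
L[8]='l': occ=0, LF[8]=C('l')+0=6+0=6
L[9]='o': occ=0, LF[9]=C('o')+0=8+0=8
L[10]='c': occ=1, LF[10]=C('c')+1=2+1=3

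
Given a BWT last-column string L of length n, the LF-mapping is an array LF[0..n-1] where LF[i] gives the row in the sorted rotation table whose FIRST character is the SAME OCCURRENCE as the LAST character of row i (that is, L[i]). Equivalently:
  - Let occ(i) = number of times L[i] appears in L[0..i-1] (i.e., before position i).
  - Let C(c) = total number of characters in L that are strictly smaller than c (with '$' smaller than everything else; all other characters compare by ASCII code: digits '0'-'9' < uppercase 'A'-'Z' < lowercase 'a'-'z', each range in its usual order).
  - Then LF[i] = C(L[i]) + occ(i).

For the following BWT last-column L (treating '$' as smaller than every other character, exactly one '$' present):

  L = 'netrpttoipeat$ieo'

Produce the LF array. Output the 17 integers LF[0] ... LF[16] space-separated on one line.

Char counts: '$':1, 'a':1, 'e':3, 'i':2, 'n':1, 'o':2, 'p':2, 'r':1, 't':4
C (first-col start): C('$')=0, C('a')=1, C('e')=2, C('i')=5, C('n')=7, C('o')=8, C('p')=10, C('r')=12, C('t')=13
L[0]='n': occ=0, LF[0]=C('n')+0=7+0=7
L[1]='e': occ=0, LF[1]=C('e')+0=2+0=2
L[2]='t': occ=0, LF[2]=C('t')+0=13+0=13
L[3]='r': occ=0, LF[3]=C('r')+0=12+0=12
L[4]='p': occ=0, LF[4]=C('p')+0=10+0=10
L[5]='t': occ=1, LF[5]=C('t')+1=13+1=14
L[6]='t': occ=2, LF[6]=C('t')+2=13+2=15
L[7]='o': occ=0, LF[7]=C('o')+0=8+0=8
L[8]='i': occ=0, LF[8]=C('i')+0=5+0=5
L[9]='p': occ=1, LF[9]=C('p')+1=10+1=11
L[10]='e': occ=1, LF[10]=C('e')+1=2+1=3
L[11]='a': occ=0, LF[11]=C('a')+0=1+0=1
L[12]='t': occ=3, LF[12]=C('t')+3=13+3=16
L[13]='$': occ=0, LF[13]=C('$')+0=0+0=0
L[14]='i': occ=1, LF[14]=C('i')+1=5+1=6
L[15]='e': occ=2, LF[15]=C('e')+2=2+2=4
L[16]='o': occ=1, LF[16]=C('o')+1=8+1=9

Answer: 7 2 13 12 10 14 15 8 5 11 3 1 16 0 6 4 9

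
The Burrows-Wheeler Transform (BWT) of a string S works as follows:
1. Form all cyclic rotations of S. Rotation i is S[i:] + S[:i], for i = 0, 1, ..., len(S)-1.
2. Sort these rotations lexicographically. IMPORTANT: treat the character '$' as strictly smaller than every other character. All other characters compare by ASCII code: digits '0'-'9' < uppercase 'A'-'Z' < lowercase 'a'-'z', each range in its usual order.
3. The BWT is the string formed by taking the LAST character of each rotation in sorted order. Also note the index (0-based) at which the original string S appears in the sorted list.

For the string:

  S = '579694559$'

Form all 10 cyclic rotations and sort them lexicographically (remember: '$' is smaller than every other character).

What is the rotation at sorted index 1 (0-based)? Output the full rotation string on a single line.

Answer: 4559$57969

Derivation:
All 10 rotations (rotation i = S[i:]+S[:i]):
  rot[0] = 579694559$
  rot[1] = 79694559$5
  rot[2] = 9694559$57
  rot[3] = 694559$579
  rot[4] = 94559$5796
  rot[5] = 4559$57969
  rot[6] = 559$579694
  rot[7] = 59$5796945
  rot[8] = 9$57969455
  rot[9] = $579694559
Sorted (with $ < everything):
  sorted[0] = $579694559
  sorted[1] = 4559$57969
  sorted[2] = 559$579694
  sorted[3] = 579694559$
  sorted[4] = 59$5796945
  sorted[5] = 694559$579
  sorted[6] = 79694559$5
  sorted[7] = 9$57969455
  sorted[8] = 94559$5796
  sorted[9] = 9694559$57
sorted[1] = 4559$57969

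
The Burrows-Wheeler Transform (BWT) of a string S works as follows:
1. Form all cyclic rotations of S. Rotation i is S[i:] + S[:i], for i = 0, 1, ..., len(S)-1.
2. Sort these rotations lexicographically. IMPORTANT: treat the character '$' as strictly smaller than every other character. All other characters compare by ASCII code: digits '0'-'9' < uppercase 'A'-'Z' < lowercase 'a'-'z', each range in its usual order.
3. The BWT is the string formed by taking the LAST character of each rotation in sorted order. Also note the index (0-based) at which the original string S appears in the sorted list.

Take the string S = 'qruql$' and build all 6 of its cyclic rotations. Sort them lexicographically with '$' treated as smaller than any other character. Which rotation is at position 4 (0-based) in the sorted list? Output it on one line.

Answer: ruql$q

Derivation:
All 6 rotations (rotation i = S[i:]+S[:i]):
  rot[0] = qruql$
  rot[1] = ruql$q
  rot[2] = uql$qr
  rot[3] = ql$qru
  rot[4] = l$qruq
  rot[5] = $qruql
Sorted (with $ < everything):
  sorted[0] = $qruql
  sorted[1] = l$qruq
  sorted[2] = ql$qru
  sorted[3] = qruql$
  sorted[4] = ruql$q
  sorted[5] = uql$qr
sorted[4] = ruql$q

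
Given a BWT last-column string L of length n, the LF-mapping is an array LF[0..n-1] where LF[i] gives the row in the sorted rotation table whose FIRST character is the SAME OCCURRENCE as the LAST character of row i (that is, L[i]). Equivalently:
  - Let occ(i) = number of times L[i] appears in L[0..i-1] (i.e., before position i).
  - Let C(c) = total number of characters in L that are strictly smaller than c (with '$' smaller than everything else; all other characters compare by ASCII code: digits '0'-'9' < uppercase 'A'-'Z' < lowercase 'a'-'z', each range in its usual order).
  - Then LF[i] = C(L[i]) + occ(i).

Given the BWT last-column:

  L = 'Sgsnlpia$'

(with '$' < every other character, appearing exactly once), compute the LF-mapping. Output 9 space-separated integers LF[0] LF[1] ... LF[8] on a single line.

Answer: 1 3 8 6 5 7 4 2 0

Derivation:
Char counts: '$':1, 'S':1, 'a':1, 'g':1, 'i':1, 'l':1, 'n':1, 'p':1, 's':1
C (first-col start): C('$')=0, C('S')=1, C('a')=2, C('g')=3, C('i')=4, C('l')=5, C('n')=6, C('p')=7, C('s')=8
L[0]='S': occ=0, LF[0]=C('S')+0=1+0=1
L[1]='g': occ=0, LF[1]=C('g')+0=3+0=3
L[2]='s': occ=0, LF[2]=C('s')+0=8+0=8
L[3]='n': occ=0, LF[3]=C('n')+0=6+0=6
L[4]='l': occ=0, LF[4]=C('l')+0=5+0=5
L[5]='p': occ=0, LF[5]=C('p')+0=7+0=7
L[6]='i': occ=0, LF[6]=C('i')+0=4+0=4
L[7]='a': occ=0, LF[7]=C('a')+0=2+0=2
L[8]='$': occ=0, LF[8]=C('$')+0=0+0=0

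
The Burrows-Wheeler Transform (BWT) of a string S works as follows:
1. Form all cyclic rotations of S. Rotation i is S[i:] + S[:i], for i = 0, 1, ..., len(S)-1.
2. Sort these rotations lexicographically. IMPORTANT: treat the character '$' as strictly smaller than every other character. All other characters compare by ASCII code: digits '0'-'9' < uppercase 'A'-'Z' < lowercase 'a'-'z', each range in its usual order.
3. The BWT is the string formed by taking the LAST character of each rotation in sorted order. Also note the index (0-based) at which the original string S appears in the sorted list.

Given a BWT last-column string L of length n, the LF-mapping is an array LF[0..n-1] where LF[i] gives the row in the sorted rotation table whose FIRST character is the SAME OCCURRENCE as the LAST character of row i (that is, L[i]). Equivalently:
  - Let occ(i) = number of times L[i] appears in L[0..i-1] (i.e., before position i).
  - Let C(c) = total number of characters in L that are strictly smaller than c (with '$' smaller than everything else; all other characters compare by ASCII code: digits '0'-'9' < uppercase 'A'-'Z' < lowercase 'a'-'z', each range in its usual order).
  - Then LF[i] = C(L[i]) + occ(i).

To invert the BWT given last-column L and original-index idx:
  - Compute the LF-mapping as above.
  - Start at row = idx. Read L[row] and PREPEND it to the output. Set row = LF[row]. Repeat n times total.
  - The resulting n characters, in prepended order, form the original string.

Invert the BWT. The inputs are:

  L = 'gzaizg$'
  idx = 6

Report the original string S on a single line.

Answer: zigzag$

Derivation:
LF mapping: 2 5 1 4 6 3 0
Walk LF starting at row 6, prepending L[row]:
  step 1: row=6, L[6]='$', prepend. Next row=LF[6]=0
  step 2: row=0, L[0]='g', prepend. Next row=LF[0]=2
  step 3: row=2, L[2]='a', prepend. Next row=LF[2]=1
  step 4: row=1, L[1]='z', prepend. Next row=LF[1]=5
  step 5: row=5, L[5]='g', prepend. Next row=LF[5]=3
  step 6: row=3, L[3]='i', prepend. Next row=LF[3]=4
  step 7: row=4, L[4]='z', prepend. Next row=LF[4]=6
Reversed output: zigzag$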